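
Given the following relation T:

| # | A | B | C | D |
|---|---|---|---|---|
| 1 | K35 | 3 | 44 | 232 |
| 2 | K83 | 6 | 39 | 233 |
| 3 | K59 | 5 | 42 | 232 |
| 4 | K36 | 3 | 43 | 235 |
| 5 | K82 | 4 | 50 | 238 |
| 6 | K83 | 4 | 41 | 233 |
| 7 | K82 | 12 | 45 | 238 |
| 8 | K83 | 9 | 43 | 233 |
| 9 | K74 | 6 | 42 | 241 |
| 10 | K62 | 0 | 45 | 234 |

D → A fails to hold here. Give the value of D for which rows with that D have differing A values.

D=232: rows 1, 3 → A takes values {K35, K59} — violation
D=233: rows 2, 6, 8 → A = K83, K83, K83 ✓
D=235: row 4 → A = K36 ✓
D=238: rows 5, 7 → A = K82, K82 ✓
D=241: row 9 → A = K74 ✓
D=234: row 10 → A = K62 ✓
The only D value with inconsistent A is D=232.

232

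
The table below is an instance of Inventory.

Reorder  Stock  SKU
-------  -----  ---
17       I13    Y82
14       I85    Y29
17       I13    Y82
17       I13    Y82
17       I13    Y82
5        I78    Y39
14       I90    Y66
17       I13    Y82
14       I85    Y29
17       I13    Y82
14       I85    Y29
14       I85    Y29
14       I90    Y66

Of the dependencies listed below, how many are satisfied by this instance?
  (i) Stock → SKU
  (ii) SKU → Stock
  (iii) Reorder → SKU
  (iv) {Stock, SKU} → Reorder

(i) Stock → SKU: every LHS value maps to a single RHS value — holds.
(ii) SKU → Stock: every LHS value maps to a single RHS value — holds.
(iii) Reorder → SKU: Reorder=14: 6 rows → SKU takes values {Y29, Y66} — violation — fails.
(iv) {Stock, SKU} → Reorder: every LHS value maps to a single RHS value — holds.
3 of the 4 dependencies hold.

3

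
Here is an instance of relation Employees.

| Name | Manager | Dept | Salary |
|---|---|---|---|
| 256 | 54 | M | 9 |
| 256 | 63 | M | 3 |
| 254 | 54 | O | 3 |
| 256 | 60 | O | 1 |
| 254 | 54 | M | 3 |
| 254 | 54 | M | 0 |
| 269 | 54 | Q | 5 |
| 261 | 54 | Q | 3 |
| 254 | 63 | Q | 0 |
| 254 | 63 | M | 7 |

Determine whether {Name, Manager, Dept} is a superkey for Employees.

Two distinct rows share (Name=254, Manager=54, Dept=M), so {Name, Manager, Dept} does not determine every attribute — not a superkey.

No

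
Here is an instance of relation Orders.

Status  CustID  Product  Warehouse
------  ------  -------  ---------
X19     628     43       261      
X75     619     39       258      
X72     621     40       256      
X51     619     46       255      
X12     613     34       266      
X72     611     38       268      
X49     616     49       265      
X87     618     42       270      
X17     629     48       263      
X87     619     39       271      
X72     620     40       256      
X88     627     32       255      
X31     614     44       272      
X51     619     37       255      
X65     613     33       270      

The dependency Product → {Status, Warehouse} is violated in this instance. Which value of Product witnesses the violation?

Product=43: 1 row → {Status,Warehouse} = (X19, 261) ✓
Product=39: 2 rows → {Status,Warehouse} takes values {(X75, 258), (X87, 271)} — violation
Product=40: 2 rows → {Status,Warehouse} = (X72, 256), (X72, 256) ✓
Product=46: 1 row → {Status,Warehouse} = (X51, 255) ✓
Product=34: 1 row → {Status,Warehouse} = (X12, 266) ✓
Product=38: 1 row → {Status,Warehouse} = (X72, 268) ✓
Product=49: 1 row → {Status,Warehouse} = (X49, 265) ✓
Product=42: 1 row → {Status,Warehouse} = (X87, 270) ✓
Product=48: 1 row → {Status,Warehouse} = (X17, 263) ✓
Product=32: 1 row → {Status,Warehouse} = (X88, 255) ✓
Product=44: 1 row → {Status,Warehouse} = (X31, 272) ✓
Product=37: 1 row → {Status,Warehouse} = (X51, 255) ✓
Product=33: 1 row → {Status,Warehouse} = (X65, 270) ✓
The only Product value with inconsistent RHS is Product=39.

39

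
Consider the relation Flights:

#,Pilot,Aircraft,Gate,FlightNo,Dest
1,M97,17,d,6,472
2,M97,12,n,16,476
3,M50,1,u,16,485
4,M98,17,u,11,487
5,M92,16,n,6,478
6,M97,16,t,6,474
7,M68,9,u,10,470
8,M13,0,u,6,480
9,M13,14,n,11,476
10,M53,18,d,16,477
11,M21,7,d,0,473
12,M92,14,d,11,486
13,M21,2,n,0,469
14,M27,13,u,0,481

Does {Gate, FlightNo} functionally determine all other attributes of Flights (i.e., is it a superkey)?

All 14 rows have distinct {Gate, FlightNo} values, so {Gate, FlightNo} → (all attributes) holds and {Gate, FlightNo} is a superkey.

Yes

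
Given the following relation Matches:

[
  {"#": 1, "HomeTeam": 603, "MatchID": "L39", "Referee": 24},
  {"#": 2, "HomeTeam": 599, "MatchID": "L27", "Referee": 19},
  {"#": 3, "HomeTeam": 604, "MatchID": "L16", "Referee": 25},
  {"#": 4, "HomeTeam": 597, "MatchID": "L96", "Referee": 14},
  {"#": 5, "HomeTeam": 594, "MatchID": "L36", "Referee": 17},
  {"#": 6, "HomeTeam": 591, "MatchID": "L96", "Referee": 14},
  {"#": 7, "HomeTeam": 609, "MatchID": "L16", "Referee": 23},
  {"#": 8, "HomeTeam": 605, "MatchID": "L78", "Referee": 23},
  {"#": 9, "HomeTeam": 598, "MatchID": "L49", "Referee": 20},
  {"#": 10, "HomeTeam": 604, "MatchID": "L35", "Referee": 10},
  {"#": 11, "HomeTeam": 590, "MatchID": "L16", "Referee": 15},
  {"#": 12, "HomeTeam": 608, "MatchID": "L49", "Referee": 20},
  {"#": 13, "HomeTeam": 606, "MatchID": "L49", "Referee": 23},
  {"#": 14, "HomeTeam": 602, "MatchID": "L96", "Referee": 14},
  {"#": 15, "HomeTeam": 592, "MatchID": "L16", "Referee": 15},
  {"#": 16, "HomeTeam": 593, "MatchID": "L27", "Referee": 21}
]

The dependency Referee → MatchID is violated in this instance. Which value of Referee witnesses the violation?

Referee=24: row 1 → MatchID = L39 ✓
Referee=19: row 2 → MatchID = L27 ✓
Referee=25: row 3 → MatchID = L16 ✓
Referee=14: rows 4, 6, 14 → MatchID = L96, L96, L96 ✓
Referee=17: row 5 → MatchID = L36 ✓
Referee=23: rows 7, 8, 13 → MatchID takes values {L16, L78, L49} — violation
Referee=20: rows 9, 12 → MatchID = L49, L49 ✓
Referee=10: row 10 → MatchID = L35 ✓
Referee=15: rows 11, 15 → MatchID = L16, L16 ✓
Referee=21: row 16 → MatchID = L27 ✓
The only Referee value with inconsistent MatchID is Referee=23.

23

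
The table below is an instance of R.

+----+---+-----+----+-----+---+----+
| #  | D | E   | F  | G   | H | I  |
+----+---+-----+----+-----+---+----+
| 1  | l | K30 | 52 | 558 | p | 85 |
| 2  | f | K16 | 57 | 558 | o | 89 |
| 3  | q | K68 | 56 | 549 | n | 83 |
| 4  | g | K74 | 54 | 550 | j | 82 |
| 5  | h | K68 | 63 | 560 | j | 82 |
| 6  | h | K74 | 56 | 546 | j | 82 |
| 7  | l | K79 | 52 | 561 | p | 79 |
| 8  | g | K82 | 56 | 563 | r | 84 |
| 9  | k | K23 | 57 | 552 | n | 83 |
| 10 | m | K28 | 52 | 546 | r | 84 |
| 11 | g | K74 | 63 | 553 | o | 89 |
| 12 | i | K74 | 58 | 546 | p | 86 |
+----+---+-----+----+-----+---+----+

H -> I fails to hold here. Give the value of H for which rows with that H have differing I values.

p

H=p: rows 1, 7, 12 → I takes values {85, 79, 86} — violation
H=o: rows 2, 11 → I = 89, 89 ✓
H=n: rows 3, 9 → I = 83, 83 ✓
H=j: rows 4, 5, 6 → I = 82, 82, 82 ✓
H=r: rows 8, 10 → I = 84, 84 ✓
The only H value with inconsistent I is H=p.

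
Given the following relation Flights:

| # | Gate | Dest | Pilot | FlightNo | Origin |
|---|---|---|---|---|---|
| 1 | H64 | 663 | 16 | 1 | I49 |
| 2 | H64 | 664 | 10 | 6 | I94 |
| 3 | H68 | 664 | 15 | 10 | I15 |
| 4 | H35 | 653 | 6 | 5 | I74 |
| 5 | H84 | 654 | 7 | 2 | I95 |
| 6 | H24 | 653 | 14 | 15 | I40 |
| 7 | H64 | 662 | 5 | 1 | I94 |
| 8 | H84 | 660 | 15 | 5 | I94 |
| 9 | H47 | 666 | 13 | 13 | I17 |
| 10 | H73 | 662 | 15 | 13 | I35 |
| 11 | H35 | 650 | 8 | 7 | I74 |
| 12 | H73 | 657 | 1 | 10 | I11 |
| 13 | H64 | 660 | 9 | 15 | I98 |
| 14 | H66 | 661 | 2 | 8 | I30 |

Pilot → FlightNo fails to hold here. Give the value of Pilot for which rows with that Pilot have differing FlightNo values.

15

Pilot=16: row 1 → FlightNo = 1 ✓
Pilot=10: row 2 → FlightNo = 6 ✓
Pilot=15: rows 3, 8, 10 → FlightNo takes values {10, 5, 13} — violation
Pilot=6: row 4 → FlightNo = 5 ✓
Pilot=7: row 5 → FlightNo = 2 ✓
Pilot=14: row 6 → FlightNo = 15 ✓
Pilot=5: row 7 → FlightNo = 1 ✓
Pilot=13: row 9 → FlightNo = 13 ✓
Pilot=8: row 11 → FlightNo = 7 ✓
Pilot=1: row 12 → FlightNo = 10 ✓
Pilot=9: row 13 → FlightNo = 15 ✓
Pilot=2: row 14 → FlightNo = 8 ✓
The only Pilot value with inconsistent FlightNo is Pilot=15.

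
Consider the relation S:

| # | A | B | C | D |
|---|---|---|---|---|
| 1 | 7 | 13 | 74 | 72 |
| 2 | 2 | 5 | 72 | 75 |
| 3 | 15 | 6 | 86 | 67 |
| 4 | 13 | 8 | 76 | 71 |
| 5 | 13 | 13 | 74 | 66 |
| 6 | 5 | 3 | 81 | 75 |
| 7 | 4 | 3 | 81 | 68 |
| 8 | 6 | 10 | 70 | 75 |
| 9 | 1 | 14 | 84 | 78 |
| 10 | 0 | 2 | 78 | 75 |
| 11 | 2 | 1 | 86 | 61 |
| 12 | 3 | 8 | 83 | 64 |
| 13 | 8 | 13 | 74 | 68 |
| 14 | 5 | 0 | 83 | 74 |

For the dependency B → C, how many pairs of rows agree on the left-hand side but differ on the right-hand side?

B=13: all 3 rows agree on C — 0 pairs.
B=8: violating pairs (4,12) — 1 pair.
B=3: all 2 rows agree on C — 0 pairs.

1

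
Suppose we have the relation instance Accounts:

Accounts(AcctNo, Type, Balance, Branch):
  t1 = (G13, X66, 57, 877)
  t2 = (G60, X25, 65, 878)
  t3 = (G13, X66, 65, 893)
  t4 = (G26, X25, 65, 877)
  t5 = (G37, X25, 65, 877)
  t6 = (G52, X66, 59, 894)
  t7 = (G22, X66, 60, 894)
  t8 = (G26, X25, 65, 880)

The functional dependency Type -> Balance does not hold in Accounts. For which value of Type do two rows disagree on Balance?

X66

Type=X66: rows 1, 3, 6, 7 → Balance takes values {57, 65, 59, 60} — violation
Type=X25: rows 2, 4, 5, 8 → Balance = 65, 65, 65, 65 ✓
The only Type value with inconsistent Balance is Type=X66.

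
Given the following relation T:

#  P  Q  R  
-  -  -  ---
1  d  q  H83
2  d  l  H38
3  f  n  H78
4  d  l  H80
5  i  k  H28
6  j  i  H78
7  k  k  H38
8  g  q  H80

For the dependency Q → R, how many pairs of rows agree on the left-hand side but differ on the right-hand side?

Q=q: violating pairs (1,8) — 1 pair.
Q=l: violating pairs (2,4) — 1 pair.
Q=k: violating pairs (5,7) — 1 pair.

3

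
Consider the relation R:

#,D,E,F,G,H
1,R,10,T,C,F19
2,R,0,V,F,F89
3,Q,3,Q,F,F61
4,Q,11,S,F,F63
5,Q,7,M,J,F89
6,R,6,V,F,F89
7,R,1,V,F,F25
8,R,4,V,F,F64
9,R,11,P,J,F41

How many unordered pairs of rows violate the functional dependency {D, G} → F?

(D=R, G=F): all 4 rows agree on F — 0 pairs.
(D=Q, G=F): violating pairs (3,4) — 1 pair.

1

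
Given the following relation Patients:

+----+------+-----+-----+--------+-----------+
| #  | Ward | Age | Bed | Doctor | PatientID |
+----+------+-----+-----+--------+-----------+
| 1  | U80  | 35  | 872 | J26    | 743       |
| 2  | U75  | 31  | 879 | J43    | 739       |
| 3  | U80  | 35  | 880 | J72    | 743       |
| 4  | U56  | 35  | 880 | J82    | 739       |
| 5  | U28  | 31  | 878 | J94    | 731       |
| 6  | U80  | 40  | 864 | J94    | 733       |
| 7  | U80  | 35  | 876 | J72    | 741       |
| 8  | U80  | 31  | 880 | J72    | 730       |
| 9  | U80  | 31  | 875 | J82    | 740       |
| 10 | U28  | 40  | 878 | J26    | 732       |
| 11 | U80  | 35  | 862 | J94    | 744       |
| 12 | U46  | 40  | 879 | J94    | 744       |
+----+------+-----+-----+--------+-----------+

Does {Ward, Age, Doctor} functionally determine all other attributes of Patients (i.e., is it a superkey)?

No

Rows 3 and 7 have the same {Ward, Age, Doctor} value (Ward=U80, Age=35, Doctor=J72) but are distinct tuples, so {Ward, Age, Doctor} does not determine every attribute — not a superkey.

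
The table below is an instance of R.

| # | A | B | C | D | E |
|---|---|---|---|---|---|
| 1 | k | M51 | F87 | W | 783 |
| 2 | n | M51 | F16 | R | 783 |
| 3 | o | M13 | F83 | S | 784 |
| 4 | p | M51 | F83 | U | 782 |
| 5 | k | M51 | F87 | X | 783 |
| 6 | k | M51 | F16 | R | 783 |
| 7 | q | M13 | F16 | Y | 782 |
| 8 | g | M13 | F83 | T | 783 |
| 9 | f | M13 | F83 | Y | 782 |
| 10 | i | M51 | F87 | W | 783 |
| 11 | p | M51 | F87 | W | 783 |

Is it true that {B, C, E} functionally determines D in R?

No

(B=M51, C=F87, E=783): rows 1, 5, 10, 11 → D takes values {W, X} — violation
(B=M51, C=F16, E=783): rows 2, 6 → D = R, R ✓
(B=M13, C=F83, E=784): row 3 → D = S ✓
(B=M51, C=F83, E=782): row 4 → D = U ✓
(B=M13, C=F16, E=782): row 7 → D = Y ✓
(B=M13, C=F83, E=783): row 8 → D = T ✓
(B=M13, C=F83, E=782): row 9 → D = Y ✓
Two rows agree on {B, C, E} but differ on D, so {B, C, E} → D does not hold.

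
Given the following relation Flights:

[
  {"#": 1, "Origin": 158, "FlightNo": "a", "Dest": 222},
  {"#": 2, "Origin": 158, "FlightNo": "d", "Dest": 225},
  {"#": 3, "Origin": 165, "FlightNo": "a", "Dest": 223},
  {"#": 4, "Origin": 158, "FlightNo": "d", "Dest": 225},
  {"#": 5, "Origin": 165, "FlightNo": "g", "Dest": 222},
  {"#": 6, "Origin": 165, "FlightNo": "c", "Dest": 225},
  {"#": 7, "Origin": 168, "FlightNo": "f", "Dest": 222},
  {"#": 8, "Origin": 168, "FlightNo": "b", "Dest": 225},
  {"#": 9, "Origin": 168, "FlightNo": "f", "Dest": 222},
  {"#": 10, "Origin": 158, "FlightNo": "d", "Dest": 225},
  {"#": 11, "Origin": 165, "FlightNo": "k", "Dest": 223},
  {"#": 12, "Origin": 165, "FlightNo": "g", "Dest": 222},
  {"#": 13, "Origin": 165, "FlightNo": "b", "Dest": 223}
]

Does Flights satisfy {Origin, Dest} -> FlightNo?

(Origin=158, Dest=222): row 1 → FlightNo = a ✓
(Origin=158, Dest=225): rows 2, 4, 10 → FlightNo = d, d, d ✓
(Origin=165, Dest=223): rows 3, 11, 13 → FlightNo takes values {a, k, b} — violation
(Origin=165, Dest=222): rows 5, 12 → FlightNo = g, g ✓
(Origin=165, Dest=225): row 6 → FlightNo = c ✓
(Origin=168, Dest=222): rows 7, 9 → FlightNo = f, f ✓
(Origin=168, Dest=225): row 8 → FlightNo = b ✓
Two rows agree on {Origin, Dest} but differ on FlightNo, so {Origin, Dest} -> FlightNo does not hold.

No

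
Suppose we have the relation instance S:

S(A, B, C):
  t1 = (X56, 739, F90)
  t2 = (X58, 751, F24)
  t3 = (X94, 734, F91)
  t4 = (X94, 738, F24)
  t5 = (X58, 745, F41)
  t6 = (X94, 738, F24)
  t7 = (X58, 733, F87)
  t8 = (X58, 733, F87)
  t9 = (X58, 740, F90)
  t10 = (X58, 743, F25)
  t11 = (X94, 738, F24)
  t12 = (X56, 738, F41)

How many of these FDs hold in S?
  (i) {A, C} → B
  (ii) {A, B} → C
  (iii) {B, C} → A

3

(i) {A, C} → B: every LHS value maps to a single RHS value — holds.
(ii) {A, B} → C: every LHS value maps to a single RHS value — holds.
(iii) {B, C} → A: every LHS value maps to a single RHS value — holds.
3 of the 3 dependencies hold.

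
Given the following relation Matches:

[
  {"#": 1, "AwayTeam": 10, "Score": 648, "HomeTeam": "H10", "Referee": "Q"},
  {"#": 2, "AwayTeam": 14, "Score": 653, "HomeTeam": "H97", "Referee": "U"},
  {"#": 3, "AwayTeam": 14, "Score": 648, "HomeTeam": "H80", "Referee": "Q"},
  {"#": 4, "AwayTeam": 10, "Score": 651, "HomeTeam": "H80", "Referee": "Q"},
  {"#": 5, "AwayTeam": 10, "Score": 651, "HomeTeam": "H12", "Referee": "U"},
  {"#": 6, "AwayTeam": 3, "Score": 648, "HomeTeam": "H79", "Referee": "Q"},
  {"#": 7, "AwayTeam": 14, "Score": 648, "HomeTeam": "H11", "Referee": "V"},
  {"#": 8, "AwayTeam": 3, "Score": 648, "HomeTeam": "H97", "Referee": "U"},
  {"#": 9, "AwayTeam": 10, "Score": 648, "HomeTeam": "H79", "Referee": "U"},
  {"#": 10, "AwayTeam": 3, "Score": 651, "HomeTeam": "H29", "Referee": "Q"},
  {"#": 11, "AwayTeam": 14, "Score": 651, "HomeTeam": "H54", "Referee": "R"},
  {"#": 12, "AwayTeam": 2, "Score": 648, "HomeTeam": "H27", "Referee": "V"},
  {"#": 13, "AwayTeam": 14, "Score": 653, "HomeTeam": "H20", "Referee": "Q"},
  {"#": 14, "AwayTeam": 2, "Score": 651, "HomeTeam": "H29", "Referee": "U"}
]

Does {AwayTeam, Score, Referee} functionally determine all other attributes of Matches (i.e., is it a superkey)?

Yes

All 14 rows have distinct {AwayTeam, Score, Referee} values, so {AwayTeam, Score, Referee} → (all attributes) holds and {AwayTeam, Score, Referee} is a superkey.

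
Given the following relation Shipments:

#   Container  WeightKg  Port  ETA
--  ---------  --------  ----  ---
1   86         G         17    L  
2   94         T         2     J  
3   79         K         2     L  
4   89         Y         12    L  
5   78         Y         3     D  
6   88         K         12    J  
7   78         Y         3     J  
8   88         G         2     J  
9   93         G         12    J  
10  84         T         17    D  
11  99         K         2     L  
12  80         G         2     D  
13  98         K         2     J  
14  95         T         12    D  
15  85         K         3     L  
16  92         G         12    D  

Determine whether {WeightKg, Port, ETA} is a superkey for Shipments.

No

Rows 3 and 11 have the same {WeightKg, Port, ETA} value (WeightKg=K, Port=2, ETA=L) but are distinct tuples, so {WeightKg, Port, ETA} does not determine every attribute — not a superkey.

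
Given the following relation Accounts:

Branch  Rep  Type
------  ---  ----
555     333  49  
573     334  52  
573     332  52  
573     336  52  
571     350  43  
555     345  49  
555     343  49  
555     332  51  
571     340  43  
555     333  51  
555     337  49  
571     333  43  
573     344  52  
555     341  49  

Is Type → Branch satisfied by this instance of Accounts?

Type=49: 5 rows → Branch = 555, 555, 555, 555, 555 ✓
Type=52: 4 rows → Branch = 573, 573, 573, 573 ✓
Type=43: 3 rows → Branch = 571, 571, 571 ✓
Type=51: 2 rows → Branch = 555, 555 ✓
Every Type value is associated with a single Branch value, so Type → Branch holds.

Yes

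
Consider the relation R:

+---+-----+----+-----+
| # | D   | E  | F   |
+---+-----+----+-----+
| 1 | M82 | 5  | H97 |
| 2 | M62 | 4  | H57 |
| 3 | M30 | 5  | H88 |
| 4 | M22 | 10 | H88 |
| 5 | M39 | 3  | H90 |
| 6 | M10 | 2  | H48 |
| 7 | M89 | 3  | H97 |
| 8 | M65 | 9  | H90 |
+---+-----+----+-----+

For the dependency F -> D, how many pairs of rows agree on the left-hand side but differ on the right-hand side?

3

F=H97: violating pairs (1,7) — 1 pair.
F=H88: violating pairs (3,4) — 1 pair.
F=H90: violating pairs (5,8) — 1 pair.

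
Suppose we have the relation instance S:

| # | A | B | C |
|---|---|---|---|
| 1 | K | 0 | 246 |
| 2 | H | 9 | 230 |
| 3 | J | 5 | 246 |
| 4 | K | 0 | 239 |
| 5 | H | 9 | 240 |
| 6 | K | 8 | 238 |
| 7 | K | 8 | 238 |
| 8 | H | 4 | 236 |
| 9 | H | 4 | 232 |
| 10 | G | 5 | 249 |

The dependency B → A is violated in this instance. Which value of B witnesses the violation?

5

B=0: rows 1, 4 → A = K, K ✓
B=9: rows 2, 5 → A = H, H ✓
B=5: rows 3, 10 → A takes values {J, G} — violation
B=8: rows 6, 7 → A = K, K ✓
B=4: rows 8, 9 → A = H, H ✓
The only B value with inconsistent A is B=5.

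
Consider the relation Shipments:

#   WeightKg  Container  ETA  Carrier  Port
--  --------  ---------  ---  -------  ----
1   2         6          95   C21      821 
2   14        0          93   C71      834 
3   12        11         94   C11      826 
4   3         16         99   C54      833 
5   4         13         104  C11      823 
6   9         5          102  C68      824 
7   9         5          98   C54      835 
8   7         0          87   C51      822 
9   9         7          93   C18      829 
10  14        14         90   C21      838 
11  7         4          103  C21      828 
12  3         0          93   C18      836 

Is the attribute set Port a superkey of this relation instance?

All 12 rows have distinct Port values, so Port → (all attributes) holds and Port is a superkey.

Yes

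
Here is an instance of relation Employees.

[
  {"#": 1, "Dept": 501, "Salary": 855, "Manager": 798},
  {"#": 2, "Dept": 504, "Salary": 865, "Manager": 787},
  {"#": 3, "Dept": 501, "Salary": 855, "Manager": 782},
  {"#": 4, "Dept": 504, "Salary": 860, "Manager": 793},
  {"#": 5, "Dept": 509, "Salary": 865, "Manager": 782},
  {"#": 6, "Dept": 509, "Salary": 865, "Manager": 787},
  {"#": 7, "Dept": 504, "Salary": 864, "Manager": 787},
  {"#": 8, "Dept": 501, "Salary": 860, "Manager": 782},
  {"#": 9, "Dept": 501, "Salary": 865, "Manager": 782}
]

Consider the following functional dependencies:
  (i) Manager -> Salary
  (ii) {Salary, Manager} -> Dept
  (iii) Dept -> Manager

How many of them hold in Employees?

0

(i) Manager -> Salary: Manager=787: rows 2, 6, 7 → Salary takes values {865, 864} — violation; Manager=782: rows 3, 5, 8, 9 → Salary takes values {855, 865, 860} — violation — fails.
(ii) {Salary, Manager} -> Dept: (Salary=865, Manager=787): rows 2, 6 → Dept takes values {504, 509} — violation; (Salary=865, Manager=782): rows 5, 9 → Dept takes values {509, 501} — violation — fails.
(iii) Dept -> Manager: Dept=501: rows 1, 3, 8, 9 → Manager takes values {798, 782} — violation; Dept=504: rows 2, 4, 7 → Manager takes values {787, 793} — violation; Dept=509: rows 5, 6 → Manager takes values {782, 787} — violation — fails.
None of the 3 dependencies hold.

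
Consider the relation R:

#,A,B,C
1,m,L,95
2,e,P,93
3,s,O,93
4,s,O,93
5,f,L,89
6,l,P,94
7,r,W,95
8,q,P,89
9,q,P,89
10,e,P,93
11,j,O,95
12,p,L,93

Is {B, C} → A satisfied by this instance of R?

(B=L, C=95): row 1 → A = m ✓
(B=P, C=93): rows 2, 10 → A = e, e ✓
(B=O, C=93): rows 3, 4 → A = s, s ✓
(B=L, C=89): row 5 → A = f ✓
(B=P, C=94): row 6 → A = l ✓
(B=W, C=95): row 7 → A = r ✓
(B=P, C=89): rows 8, 9 → A = q, q ✓
(B=O, C=95): row 11 → A = j ✓
(B=L, C=93): row 12 → A = p ✓
Every {B, C} value is associated with a single A value, so {B, C} → A holds.

Yes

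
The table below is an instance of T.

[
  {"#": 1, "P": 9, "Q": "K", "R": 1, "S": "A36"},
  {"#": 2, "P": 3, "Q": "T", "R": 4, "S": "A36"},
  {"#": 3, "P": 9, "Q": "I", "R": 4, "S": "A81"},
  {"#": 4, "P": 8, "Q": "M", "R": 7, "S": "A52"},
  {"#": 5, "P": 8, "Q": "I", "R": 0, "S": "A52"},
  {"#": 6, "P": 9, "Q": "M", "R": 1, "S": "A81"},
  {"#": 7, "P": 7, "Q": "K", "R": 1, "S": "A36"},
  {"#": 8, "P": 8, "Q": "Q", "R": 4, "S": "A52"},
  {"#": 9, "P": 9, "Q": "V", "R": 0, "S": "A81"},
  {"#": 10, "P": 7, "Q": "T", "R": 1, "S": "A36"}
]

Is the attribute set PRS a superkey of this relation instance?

Rows 7 and 10 have the same PRS value (P=7, R=1, S=A36) but are distinct tuples, so PRS does not determine every attribute — not a superkey.

No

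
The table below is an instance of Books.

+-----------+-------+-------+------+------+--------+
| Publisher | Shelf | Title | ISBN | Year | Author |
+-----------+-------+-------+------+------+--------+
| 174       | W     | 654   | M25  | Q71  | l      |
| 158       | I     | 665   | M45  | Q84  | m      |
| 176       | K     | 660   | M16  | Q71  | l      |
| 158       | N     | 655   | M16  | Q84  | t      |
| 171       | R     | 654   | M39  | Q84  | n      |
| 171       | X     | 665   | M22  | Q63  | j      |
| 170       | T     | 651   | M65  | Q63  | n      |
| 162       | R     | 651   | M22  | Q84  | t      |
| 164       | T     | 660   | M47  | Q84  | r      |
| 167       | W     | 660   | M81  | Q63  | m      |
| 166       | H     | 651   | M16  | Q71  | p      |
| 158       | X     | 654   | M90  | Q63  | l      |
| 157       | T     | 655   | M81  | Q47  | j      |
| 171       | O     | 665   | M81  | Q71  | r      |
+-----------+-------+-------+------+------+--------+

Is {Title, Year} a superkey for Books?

All 14 rows have distinct {Title, Year} values, so {Title, Year} → (all attributes) holds and {Title, Year} is a superkey.

Yes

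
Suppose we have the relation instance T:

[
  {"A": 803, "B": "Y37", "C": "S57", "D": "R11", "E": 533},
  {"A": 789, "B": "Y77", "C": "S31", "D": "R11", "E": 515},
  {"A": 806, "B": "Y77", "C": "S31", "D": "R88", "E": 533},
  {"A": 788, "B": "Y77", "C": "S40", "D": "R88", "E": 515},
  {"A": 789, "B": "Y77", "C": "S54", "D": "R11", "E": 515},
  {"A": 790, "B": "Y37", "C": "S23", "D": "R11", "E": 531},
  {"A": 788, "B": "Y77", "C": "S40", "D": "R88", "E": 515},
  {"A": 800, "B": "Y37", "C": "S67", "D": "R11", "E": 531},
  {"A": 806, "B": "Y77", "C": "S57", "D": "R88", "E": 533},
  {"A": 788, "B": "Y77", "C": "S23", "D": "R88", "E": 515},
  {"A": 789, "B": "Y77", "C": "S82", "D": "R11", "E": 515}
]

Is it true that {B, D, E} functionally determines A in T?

No

(B=Y37, D=R11, E=533): 1 row → A = 803 ✓
(B=Y77, D=R11, E=515): 3 rows → A = 789, 789, 789 ✓
(B=Y77, D=R88, E=533): 2 rows → A = 806, 806 ✓
(B=Y77, D=R88, E=515): 3 rows → A = 788, 788, 788 ✓
(B=Y37, D=R11, E=531): 2 rows → A takes values {790, 800} — violation
Two rows agree on {B, D, E} but differ on A, so {B, D, E} → A does not hold.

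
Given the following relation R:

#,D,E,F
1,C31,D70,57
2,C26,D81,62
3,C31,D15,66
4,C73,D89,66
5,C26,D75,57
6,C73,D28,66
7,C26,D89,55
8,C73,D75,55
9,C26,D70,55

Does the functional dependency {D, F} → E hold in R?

(D=C31, F=57): row 1 → E = D70 ✓
(D=C26, F=62): row 2 → E = D81 ✓
(D=C31, F=66): row 3 → E = D15 ✓
(D=C73, F=66): rows 4, 6 → E takes values {D89, D28} — violation
(D=C26, F=57): row 5 → E = D75 ✓
(D=C26, F=55): rows 7, 9 → E takes values {D89, D70} — violation
(D=C73, F=55): row 8 → E = D75 ✓
Two rows agree on {D, F} but differ on E, so {D, F} → E does not hold.

No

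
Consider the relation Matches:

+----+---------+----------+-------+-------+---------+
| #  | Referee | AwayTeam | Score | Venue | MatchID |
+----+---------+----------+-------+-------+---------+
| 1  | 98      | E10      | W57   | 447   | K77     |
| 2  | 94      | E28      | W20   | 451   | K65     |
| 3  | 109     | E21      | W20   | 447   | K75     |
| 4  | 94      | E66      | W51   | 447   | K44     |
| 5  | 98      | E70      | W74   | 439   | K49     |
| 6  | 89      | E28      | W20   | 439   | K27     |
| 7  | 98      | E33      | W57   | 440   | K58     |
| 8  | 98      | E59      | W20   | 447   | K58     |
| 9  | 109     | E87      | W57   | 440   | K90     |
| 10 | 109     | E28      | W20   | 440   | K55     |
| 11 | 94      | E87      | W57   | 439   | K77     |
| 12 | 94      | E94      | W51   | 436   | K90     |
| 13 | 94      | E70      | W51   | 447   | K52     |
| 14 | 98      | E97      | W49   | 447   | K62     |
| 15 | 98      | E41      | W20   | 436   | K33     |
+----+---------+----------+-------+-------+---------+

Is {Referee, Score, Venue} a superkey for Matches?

Rows 4 and 13 have the same {Referee, Score, Venue} value (Referee=94, Score=W51, Venue=447) but are distinct tuples, so {Referee, Score, Venue} does not determine every attribute — not a superkey.

No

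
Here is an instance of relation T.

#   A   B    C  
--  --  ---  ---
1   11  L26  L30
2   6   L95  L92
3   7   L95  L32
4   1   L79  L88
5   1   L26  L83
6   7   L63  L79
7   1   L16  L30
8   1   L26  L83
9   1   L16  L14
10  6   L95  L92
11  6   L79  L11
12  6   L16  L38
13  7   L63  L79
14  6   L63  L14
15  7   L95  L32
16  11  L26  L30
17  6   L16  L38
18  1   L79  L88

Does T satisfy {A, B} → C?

(A=11, B=L26): rows 1, 16 → C = L30, L30 ✓
(A=6, B=L95): rows 2, 10 → C = L92, L92 ✓
(A=7, B=L95): rows 3, 15 → C = L32, L32 ✓
(A=1, B=L79): rows 4, 18 → C = L88, L88 ✓
(A=1, B=L26): rows 5, 8 → C = L83, L83 ✓
(A=7, B=L63): rows 6, 13 → C = L79, L79 ✓
(A=1, B=L16): rows 7, 9 → C takes values {L30, L14} — violation
(A=6, B=L79): row 11 → C = L11 ✓
(A=6, B=L16): rows 12, 17 → C = L38, L38 ✓
(A=6, B=L63): row 14 → C = L14 ✓
Two rows agree on {A, B} but differ on C, so {A, B} → C does not hold.

No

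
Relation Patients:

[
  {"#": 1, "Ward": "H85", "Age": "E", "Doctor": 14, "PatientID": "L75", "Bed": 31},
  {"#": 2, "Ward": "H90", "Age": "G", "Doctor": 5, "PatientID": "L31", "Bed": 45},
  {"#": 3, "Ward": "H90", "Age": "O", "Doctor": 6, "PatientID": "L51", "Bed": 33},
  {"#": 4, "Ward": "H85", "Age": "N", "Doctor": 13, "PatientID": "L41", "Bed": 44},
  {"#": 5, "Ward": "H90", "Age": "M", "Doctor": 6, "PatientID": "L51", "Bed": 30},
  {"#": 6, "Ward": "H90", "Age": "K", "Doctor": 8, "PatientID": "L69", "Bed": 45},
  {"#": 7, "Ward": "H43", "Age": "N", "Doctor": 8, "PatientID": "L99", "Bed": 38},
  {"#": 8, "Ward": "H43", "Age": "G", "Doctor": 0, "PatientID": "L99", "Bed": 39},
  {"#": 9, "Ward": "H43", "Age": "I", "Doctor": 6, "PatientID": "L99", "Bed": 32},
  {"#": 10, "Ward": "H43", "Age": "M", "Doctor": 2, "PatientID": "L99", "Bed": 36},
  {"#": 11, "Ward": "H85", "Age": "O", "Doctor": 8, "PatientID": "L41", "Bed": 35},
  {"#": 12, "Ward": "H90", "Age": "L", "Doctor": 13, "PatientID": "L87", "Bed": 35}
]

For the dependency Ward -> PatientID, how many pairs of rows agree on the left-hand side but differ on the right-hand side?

11

Ward=H85: violating pairs (1,4), (1,11) — 2 pairs.
Ward=H90: violating pairs (2,3), (2,5), (2,6), (2,12), (3,6), (3,12), (5,6), (5,12), (6,12) — 9 pairs.
Ward=H43: all 4 rows agree on PatientID — 0 pairs.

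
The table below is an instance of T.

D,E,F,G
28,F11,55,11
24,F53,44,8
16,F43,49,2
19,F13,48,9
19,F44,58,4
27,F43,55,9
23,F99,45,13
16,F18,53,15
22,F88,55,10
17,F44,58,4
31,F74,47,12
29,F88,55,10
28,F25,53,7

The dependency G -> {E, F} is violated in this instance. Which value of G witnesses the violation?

G=11: 1 row → {E,F} = (F11, 55) ✓
G=8: 1 row → {E,F} = (F53, 44) ✓
G=2: 1 row → {E,F} = (F43, 49) ✓
G=9: 2 rows → {E,F} takes values {(F13, 48), (F43, 55)} — violation
G=4: 2 rows → {E,F} = (F44, 58), (F44, 58) ✓
G=13: 1 row → {E,F} = (F99, 45) ✓
G=15: 1 row → {E,F} = (F18, 53) ✓
G=10: 2 rows → {E,F} = (F88, 55), (F88, 55) ✓
G=12: 1 row → {E,F} = (F74, 47) ✓
G=7: 1 row → {E,F} = (F25, 53) ✓
The only G value with inconsistent RHS is G=9.

9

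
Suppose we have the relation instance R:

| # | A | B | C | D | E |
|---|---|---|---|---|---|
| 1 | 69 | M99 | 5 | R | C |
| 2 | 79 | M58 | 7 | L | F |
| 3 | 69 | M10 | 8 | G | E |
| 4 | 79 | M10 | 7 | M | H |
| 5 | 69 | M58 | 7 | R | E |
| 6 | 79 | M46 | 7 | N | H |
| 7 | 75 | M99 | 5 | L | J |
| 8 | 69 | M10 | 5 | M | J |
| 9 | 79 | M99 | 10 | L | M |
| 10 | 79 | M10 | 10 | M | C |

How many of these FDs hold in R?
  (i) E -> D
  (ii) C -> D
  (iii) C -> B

0

(i) E -> D: E=C: rows 1, 10 → D takes values {R, M} — violation; E=E: rows 3, 5 → D takes values {G, R} — violation; E=H: rows 4, 6 → D takes values {M, N} — violation; E=J: rows 7, 8 → D takes values {L, M} — violation — fails.
(ii) C -> D: C=5: rows 1, 7, 8 → D takes values {R, L, M} — violation; C=7: rows 2, 4, 5, 6 → D takes values {L, M, R, N} — violation; C=10: rows 9, 10 → D takes values {L, M} — violation — fails.
(iii) C -> B: C=5: rows 1, 7, 8 → B takes values {M99, M10} — violation; C=7: rows 2, 4, 5, 6 → B takes values {M58, M10, M46} — violation; C=10: rows 9, 10 → B takes values {M99, M10} — violation — fails.
None of the 3 dependencies hold.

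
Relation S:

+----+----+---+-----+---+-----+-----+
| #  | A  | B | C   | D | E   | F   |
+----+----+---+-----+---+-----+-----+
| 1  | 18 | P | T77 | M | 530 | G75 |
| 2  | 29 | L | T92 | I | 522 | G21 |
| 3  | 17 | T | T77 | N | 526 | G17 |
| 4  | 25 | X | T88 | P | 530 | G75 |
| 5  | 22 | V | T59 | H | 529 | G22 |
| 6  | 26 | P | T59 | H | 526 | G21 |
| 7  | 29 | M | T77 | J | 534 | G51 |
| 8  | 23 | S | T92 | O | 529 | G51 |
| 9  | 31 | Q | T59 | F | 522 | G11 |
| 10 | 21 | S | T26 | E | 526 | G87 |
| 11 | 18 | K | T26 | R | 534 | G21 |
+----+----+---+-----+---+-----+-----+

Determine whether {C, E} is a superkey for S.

All 11 rows have distinct {C, E} values, so {C, E} → (all attributes) holds and {C, E} is a superkey.

Yes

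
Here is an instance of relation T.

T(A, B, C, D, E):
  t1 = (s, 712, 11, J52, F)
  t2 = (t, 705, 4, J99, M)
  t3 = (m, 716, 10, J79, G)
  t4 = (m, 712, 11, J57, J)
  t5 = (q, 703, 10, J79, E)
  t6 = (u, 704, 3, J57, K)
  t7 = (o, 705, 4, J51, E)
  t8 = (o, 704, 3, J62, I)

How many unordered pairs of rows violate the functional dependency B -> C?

B=712: all 2 rows agree on C — 0 pairs.
B=705: all 2 rows agree on C — 0 pairs.
B=704: all 2 rows agree on C — 0 pairs.

0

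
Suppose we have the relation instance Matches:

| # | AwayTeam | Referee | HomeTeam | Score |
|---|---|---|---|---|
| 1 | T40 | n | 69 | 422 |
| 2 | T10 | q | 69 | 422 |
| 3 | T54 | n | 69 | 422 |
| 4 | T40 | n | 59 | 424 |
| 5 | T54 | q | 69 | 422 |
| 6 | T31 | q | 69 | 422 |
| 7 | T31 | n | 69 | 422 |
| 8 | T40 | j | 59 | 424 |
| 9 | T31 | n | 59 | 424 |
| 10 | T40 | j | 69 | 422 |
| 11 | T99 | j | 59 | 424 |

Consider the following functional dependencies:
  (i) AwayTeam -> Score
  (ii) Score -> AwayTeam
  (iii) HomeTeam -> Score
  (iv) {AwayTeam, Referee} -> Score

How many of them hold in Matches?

1

(i) AwayTeam -> Score: AwayTeam=T40: rows 1, 4, 8, 10 → Score takes values {422, 424} — violation; AwayTeam=T31: rows 6, 7, 9 → Score takes values {422, 424} — violation — fails.
(ii) Score -> AwayTeam: Score=422: rows 1, 2, 3, 5, 6, 7, 10 → AwayTeam takes values {T40, T10, T54, T31} — violation; Score=424: rows 4, 8, 9, 11 → AwayTeam takes values {T40, T31, T99} — violation — fails.
(iii) HomeTeam -> Score: every LHS value maps to a single RHS value — holds.
(iv) {AwayTeam, Referee} -> Score: (AwayTeam=T40, Referee=n): rows 1, 4 → Score takes values {422, 424} — violation; (AwayTeam=T31, Referee=n): rows 7, 9 → Score takes values {422, 424} — violation; (AwayTeam=T40, Referee=j): rows 8, 10 → Score takes values {424, 422} — violation — fails.
1 of the 4 dependencies holds.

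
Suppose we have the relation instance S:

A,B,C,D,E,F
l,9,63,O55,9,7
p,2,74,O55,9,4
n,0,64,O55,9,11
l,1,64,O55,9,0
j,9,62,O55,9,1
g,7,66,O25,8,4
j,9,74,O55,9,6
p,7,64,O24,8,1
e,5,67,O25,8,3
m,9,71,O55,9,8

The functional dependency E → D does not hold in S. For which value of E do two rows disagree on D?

E=9: 7 rows → D = O55, O55, O55, O55, O55, O55, O55 ✓
E=8: 3 rows → D takes values {O25, O24} — violation
The only E value with inconsistent D is E=8.

8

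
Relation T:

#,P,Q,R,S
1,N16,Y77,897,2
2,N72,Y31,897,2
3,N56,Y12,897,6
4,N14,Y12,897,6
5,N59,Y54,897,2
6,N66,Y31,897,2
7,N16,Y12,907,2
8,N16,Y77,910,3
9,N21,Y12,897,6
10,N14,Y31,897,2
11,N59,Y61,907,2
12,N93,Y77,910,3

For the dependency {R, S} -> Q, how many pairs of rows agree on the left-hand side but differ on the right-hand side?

8

(R=897, S=2): violating pairs (1,2), (1,5), (1,6), (1,10), (2,5), (5,6), (5,10) — 7 pairs.
(R=897, S=6): all 3 rows agree on Q — 0 pairs.
(R=907, S=2): violating pairs (7,11) — 1 pair.
(R=910, S=3): all 2 rows agree on Q — 0 pairs.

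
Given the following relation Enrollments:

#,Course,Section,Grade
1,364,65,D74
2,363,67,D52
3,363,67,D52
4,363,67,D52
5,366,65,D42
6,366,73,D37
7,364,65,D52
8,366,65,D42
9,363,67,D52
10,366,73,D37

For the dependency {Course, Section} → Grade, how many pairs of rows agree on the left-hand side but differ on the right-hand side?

1

(Course=364, Section=65): violating pairs (1,7) — 1 pair.
(Course=363, Section=67): all 4 rows agree on Grade — 0 pairs.
(Course=366, Section=65): all 2 rows agree on Grade — 0 pairs.
(Course=366, Section=73): all 2 rows agree on Grade — 0 pairs.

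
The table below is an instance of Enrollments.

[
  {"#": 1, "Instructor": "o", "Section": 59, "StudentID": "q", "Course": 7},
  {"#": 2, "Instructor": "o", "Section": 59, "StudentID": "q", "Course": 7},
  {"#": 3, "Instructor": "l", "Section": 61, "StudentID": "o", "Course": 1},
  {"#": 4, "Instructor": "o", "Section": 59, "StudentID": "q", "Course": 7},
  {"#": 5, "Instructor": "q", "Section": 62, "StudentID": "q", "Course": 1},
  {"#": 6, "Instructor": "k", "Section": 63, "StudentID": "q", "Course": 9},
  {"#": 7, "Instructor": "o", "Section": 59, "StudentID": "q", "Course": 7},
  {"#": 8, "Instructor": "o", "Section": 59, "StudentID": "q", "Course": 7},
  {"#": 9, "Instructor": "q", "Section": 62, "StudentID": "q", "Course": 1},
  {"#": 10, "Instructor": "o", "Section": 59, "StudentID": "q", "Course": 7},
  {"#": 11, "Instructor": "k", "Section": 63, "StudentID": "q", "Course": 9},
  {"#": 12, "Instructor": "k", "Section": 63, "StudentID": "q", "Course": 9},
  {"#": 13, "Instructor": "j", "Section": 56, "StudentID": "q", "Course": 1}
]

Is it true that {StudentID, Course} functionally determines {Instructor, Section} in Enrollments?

(StudentID=q, Course=7): rows 1, 2, 4, 7, 8, 10 → {Instructor,Section} = (o, 59), (o, 59), (o, 59), (o, 59), (o, 59), (o, 59) ✓
(StudentID=o, Course=1): row 3 → {Instructor,Section} = (l, 61) ✓
(StudentID=q, Course=1): rows 5, 9, 13 → {Instructor,Section} takes values {(q, 62), (j, 56)} — violation
(StudentID=q, Course=9): rows 6, 11, 12 → {Instructor,Section} = (k, 63), (k, 63), (k, 63) ✓
Two rows agree on {StudentID, Course} but differ on {Instructor, Section}, so {StudentID, Course} → {Instructor, Section} does not hold.

No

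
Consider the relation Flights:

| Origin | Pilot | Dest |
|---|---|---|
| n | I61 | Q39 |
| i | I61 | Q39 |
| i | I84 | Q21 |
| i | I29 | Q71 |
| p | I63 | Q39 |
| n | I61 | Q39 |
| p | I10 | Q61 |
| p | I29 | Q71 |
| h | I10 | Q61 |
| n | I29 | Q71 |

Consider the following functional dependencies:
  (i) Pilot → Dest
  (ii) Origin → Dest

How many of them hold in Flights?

(i) Pilot → Dest: every LHS value maps to a single RHS value — holds.
(ii) Origin → Dest: Origin=n: 3 rows → Dest takes values {Q39, Q71} — violation; Origin=i: 3 rows → Dest takes values {Q39, Q21, Q71} — violation; Origin=p: 3 rows → Dest takes values {Q39, Q61, Q71} — violation — fails.
1 of the 2 dependencies holds.

1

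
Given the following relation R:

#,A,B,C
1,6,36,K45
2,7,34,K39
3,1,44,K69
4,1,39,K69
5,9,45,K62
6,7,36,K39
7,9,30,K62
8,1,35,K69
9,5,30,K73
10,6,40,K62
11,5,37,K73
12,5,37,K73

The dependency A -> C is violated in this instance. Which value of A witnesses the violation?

6

A=6: rows 1, 10 → C takes values {K45, K62} — violation
A=7: rows 2, 6 → C = K39, K39 ✓
A=1: rows 3, 4, 8 → C = K69, K69, K69 ✓
A=9: rows 5, 7 → C = K62, K62 ✓
A=5: rows 9, 11, 12 → C = K73, K73, K73 ✓
The only A value with inconsistent C is A=6.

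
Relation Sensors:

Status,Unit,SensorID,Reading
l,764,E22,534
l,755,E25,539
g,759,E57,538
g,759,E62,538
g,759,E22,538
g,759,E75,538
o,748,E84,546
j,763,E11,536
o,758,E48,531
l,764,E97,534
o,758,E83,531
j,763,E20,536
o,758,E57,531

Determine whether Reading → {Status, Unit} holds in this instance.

Reading=534: 2 rows → {Status,Unit} = (l, 764), (l, 764) ✓
Reading=539: 1 row → {Status,Unit} = (l, 755) ✓
Reading=538: 4 rows → {Status,Unit} = (g, 759), (g, 759), (g, 759), (g, 759) ✓
Reading=546: 1 row → {Status,Unit} = (o, 748) ✓
Reading=536: 2 rows → {Status,Unit} = (j, 763), (j, 763) ✓
Reading=531: 3 rows → {Status,Unit} = (o, 758), (o, 758), (o, 758) ✓
Every Reading value is associated with a single {Status, Unit} value, so Reading → {Status, Unit} holds.

Yes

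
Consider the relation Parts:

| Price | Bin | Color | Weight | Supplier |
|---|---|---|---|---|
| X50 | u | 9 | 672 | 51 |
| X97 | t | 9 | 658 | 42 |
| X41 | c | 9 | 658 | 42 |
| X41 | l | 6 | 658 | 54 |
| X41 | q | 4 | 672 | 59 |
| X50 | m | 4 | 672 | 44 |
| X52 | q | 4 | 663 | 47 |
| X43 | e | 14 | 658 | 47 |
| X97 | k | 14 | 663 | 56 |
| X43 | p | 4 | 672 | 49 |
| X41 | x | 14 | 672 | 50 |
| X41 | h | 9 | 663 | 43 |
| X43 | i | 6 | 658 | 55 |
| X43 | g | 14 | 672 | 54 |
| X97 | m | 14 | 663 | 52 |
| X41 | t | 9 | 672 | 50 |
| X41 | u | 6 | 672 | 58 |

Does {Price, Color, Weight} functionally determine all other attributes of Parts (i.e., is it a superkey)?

Two distinct rows share (Price=X97, Color=14, Weight=663), so {Price, Color, Weight} does not determine every attribute — not a superkey.

No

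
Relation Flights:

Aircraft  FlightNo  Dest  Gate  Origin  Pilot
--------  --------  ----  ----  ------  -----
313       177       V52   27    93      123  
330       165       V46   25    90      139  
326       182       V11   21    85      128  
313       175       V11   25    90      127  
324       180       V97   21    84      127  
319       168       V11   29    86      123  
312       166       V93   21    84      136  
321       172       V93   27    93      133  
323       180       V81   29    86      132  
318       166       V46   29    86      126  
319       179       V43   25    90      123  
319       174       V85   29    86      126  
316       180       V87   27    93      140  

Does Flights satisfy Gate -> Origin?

Gate=27: 3 rows → Origin = 93, 93, 93 ✓
Gate=25: 3 rows → Origin = 90, 90, 90 ✓
Gate=21: 3 rows → Origin takes values {85, 84} — violation
Gate=29: 4 rows → Origin = 86, 86, 86, 86 ✓
Two rows agree on Gate but differ on Origin, so Gate -> Origin does not hold.

No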